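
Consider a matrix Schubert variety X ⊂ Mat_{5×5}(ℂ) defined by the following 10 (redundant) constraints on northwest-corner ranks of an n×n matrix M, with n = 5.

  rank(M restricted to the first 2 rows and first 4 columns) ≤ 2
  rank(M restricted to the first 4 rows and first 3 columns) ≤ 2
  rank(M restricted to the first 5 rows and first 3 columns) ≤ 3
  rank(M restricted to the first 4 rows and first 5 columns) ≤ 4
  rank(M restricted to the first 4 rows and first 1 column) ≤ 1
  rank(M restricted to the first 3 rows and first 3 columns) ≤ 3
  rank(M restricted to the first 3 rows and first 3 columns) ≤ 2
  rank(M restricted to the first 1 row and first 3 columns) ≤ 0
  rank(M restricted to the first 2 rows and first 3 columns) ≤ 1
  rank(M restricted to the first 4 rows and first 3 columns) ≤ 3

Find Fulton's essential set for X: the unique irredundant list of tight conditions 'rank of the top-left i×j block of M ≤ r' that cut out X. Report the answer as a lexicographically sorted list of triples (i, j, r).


Recovering R(i,j) via the rank-extension bound from the 10 conditions:

  R[1]: 0 0 0 1 1
  R[2]: 1 1 1 2 2
  R[3]: 1 2 2 3 3
  R[4]: 1 2 2 3 4
  R[5]: 1 2 3 4 5

second differences of R give the permutation w = (4, 1, 2, 5, 3).

ℓ(w)=4; the 2 essential cells (i,j,r):

[(1, 3, 0), (4, 3, 2)]


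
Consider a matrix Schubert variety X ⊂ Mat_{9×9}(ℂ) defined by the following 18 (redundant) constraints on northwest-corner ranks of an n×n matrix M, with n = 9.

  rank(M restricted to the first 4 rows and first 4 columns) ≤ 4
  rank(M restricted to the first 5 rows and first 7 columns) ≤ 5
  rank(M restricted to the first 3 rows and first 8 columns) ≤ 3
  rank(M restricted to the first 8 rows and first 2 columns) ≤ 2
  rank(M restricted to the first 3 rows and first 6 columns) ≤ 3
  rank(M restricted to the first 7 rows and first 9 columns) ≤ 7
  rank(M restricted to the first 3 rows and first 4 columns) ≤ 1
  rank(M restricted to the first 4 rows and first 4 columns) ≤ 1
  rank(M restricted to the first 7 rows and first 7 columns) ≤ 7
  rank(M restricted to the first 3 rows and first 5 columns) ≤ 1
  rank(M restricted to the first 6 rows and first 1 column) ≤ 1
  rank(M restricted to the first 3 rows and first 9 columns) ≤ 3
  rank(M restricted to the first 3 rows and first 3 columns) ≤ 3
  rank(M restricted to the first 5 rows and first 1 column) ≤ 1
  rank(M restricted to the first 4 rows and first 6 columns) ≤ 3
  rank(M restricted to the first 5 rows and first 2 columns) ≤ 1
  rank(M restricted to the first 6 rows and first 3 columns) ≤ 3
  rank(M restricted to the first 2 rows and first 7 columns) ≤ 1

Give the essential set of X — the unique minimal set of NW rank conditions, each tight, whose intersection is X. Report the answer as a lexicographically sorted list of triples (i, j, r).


Propagating the 18 rank bounds to every northwest block:

  R[1]: 1  1  1  1  1  1  1  1  1
  R[2]: 1  1  1  1  1  1  1  2  2
  R[3]: 1  1  1  1  1  2  2  3  3
  R[4]: 1  1  1  1  2  3  3  4  4
  R[5]: 1  1  2  2  3  4  4  5  5
  R[6]: 1  2  3  3  4  5  5  6  6
  R[7]: 1  2  3  4  5  6  6  7  7
  R[8]: 1  2  3  4  5  6  7  8  8
  R[9]: 1  2  3  4  5  6  7  8  9

the unique w with this rank table is (1, 8, 6, 5, 3, 2, 4, 7, 9).

|D(w)|=14, |Ess(w)|=4:

[(2, 7, 1), (3, 5, 1), (4, 4, 1), (5, 2, 1)]


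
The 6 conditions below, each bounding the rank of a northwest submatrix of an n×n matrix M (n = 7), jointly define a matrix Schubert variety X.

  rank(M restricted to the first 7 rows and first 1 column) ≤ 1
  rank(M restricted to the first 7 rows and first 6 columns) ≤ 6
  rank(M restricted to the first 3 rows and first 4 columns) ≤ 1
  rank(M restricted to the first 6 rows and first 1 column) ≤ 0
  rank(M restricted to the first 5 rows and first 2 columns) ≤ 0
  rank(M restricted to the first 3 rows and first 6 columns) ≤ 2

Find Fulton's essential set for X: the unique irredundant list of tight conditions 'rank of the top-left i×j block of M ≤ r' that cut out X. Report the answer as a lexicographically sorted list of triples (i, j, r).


Computing R[i][j] = min implied NW-rank bound (n=7, 6 conditions):

  i=1: 0 0 1 1 1 1 1
  i=2: 0 0 1 1 2 2 2
  i=3: 0 0 1 1 2 2 3
  i=4: 0 0 1 2 3 3 4
  i=5: 0 0 1 2 3 4 5
  i=6: 0 1 2 3 4 5 6
  i=7: 1 2 3 4 5 6 7

second differences of R give the permutation w = (3, 5, 7, 4, 6, 2, 1).

Fulton essential set (4 of the 14 Rothe cells):

[(3, 4, 1), (3, 6, 2), (5, 2, 0), (6, 1, 0)]


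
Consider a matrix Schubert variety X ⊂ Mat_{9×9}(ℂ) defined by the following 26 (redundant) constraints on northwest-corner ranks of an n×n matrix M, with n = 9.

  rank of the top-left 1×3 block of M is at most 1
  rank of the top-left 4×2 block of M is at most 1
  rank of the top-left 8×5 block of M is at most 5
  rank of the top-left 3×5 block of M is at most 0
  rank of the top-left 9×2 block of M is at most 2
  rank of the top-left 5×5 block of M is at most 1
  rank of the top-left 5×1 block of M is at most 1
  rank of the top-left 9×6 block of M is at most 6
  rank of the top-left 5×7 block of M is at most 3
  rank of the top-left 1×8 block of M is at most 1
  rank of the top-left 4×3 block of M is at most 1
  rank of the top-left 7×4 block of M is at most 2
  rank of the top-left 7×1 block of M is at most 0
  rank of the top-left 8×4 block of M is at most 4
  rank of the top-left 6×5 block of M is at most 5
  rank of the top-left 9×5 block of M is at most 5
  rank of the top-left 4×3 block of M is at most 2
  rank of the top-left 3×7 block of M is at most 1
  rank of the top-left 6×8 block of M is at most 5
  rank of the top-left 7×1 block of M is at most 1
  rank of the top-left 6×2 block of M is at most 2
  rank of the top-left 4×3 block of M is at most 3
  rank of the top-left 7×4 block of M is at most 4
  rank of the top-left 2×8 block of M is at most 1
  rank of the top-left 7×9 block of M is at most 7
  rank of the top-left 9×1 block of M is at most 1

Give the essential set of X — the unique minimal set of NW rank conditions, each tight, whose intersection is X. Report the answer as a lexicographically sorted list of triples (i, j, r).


Computing R[i][j] = min implied NW-rank bound (n=9, 26 conditions):

  i=1: 0, 0, 0, 0, 0, 1, 1, 1, 1
  i=2: 0, 0, 0, 0, 0, 1, 1, 1, 2
  i=3: 0, 0, 0, 0, 0, 1, 1, 2, 3
  i=4: 0, 1, 1, 1, 1, 2, 2, 3, 4
  i=5: 0, 1, 1, 1, 1, 2, 3, 4, 5
  i=6: 0, 1, 2, 2, 2, 3, 4, 5, 6
  i=7: 0, 1, 2, 2, 3, 4, 5, 6, 7
  i=8: 1, 2, 3, 3, 4, 5, 6, 7, 8
  i=9: 1, 2, 3, 4, 5, 6, 7, 8, 9

second differences of R give the permutation w = (6, 9, 8, 2, 7, 3, 5, 1, 4).

D(w) has 26 cells with 6 SE-corners; essential set:

[(2, 8, 1), (3, 5, 0), (3, 7, 1), (5, 5, 1), (7, 1, 0), (7, 4, 2)]


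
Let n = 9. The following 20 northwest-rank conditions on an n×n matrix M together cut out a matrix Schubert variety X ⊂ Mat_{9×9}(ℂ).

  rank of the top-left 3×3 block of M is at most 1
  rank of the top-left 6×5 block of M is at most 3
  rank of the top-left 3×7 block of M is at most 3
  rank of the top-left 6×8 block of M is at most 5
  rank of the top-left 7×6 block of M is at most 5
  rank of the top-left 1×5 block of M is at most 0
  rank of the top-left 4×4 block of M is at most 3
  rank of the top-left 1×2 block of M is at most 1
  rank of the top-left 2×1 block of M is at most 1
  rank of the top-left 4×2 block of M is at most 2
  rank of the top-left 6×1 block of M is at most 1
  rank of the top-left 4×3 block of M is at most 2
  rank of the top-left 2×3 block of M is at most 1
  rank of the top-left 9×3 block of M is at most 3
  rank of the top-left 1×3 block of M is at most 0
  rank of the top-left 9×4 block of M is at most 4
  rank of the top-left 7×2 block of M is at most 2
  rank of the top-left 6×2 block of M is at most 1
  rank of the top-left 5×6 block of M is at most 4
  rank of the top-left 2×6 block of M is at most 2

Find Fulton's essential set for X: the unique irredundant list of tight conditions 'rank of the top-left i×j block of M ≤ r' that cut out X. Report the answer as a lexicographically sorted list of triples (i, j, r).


Propagating the 20 rank bounds to every northwest block:

  row 1: 0  0  0  0  0  1  1  1  1
  row 2: 1  1  1  1  1  2  2  2  2
  row 3: 1  1  1  2  2  3  3  3  3
  row 4: 1  1  2  3  3  4  4  4  4
  row 5: 1  1  2  3  3  4  5  5  5
  row 6: 1  1  2  3  3  4  5  5  6
  row 7: 1  2  3  4  4  5  6  6  7
  row 8: 1  2  3  4  5  6  7  7  8
  row 9: 1  2  3  4  5  6  7  8  9

giving w = (6, 1, 4, 3, 7, 9, 2, 5, 8) via Δ²R.

|D(w)|=13, |Ess(w)|=5:

[(1, 5, 0), (3, 3, 1), (6, 2, 1), (6, 5, 3), (6, 8, 5)]


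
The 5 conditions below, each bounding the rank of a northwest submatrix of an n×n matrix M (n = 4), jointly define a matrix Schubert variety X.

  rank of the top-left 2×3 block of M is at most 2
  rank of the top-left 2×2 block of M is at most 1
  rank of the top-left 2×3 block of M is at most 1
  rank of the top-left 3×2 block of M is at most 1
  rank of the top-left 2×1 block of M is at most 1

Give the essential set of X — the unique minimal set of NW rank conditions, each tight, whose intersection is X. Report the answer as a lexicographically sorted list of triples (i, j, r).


Recovering R(i,j) via the rank-extension bound from the 5 conditions:

  R[1]: 1  1  1  1
  R[2]: 1  1  1  2
  R[3]: 1  1  2  3
  R[4]: 1  2  3  4

reading off 1-entries of Δ²R: w = (1, 4, 3, 2).

D(w) has 3 cells with 2 SE-corners; essential set:

[(2, 3, 1), (3, 2, 1)]


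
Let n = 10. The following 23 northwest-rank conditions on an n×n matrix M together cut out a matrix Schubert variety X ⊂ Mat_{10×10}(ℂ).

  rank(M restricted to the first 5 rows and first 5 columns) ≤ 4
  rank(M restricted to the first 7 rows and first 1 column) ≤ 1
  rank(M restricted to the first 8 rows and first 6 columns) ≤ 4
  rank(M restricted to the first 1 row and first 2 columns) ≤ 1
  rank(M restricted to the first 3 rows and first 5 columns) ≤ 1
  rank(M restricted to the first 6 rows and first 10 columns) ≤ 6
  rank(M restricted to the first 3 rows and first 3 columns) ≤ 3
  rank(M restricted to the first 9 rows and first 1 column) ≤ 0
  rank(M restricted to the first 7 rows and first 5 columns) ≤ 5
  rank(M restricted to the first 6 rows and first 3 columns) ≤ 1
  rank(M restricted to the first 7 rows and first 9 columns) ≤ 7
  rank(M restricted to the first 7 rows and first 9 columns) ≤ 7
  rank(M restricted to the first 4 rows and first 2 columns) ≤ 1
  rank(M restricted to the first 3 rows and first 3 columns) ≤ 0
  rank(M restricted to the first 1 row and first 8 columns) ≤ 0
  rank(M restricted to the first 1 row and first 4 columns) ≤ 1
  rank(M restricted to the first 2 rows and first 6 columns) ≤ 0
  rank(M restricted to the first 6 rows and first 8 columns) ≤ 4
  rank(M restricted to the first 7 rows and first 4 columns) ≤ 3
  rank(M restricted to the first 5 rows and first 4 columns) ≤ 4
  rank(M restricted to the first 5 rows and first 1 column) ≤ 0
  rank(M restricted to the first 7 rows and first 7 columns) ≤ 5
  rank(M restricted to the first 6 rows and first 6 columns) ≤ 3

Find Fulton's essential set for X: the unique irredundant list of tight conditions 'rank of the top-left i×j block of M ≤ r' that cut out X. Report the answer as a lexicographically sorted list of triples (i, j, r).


The tightest implied rank at each (i,j), from the 23 conditions:

  0  0  0  0  0  0  0  0  1  1
  0  0  0  0  0  0  1  1  2  2
  0  0  0  1  1  1  2  2  3  3
  0  1  1  2  2  2  3  3  4  4
  0  1  1  2  3  3  4  4  5  5
  0  1  1  2  3  3  4  4  5  6
  0  1  2  3  4  4  5  5  6  7
  0  1  2  3  4  4  5  6  7  8
  0  1  2  3  4  5  6  7  8  9
  1  2  3  4  5  6  7  8  9  10

so w = (9, 7, 4, 2, 5, 10, 3, 8, 6, 1).

Fulton essential set (8 of the 28 Rothe cells):

[(1, 8, 0), (2, 6, 0), (3, 3, 0), (6, 3, 1), (6, 6, 3), (6, 8, 4), (8, 6, 4), (9, 1, 0)]


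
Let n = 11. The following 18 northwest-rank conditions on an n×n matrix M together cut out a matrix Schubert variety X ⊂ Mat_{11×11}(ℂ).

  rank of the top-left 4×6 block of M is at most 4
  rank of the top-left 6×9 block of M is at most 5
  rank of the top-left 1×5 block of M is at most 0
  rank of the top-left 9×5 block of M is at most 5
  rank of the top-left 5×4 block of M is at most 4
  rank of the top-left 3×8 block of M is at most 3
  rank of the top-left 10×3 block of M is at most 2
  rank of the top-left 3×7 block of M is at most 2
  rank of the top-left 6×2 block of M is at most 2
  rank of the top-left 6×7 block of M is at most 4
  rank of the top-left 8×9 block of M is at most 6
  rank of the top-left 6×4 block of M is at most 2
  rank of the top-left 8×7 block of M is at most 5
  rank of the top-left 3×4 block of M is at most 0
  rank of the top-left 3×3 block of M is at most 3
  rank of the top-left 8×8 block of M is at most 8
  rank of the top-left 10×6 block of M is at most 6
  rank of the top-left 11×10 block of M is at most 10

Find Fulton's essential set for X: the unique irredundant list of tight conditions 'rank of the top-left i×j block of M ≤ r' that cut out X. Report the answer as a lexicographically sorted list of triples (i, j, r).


Propagating the 18 rank bounds to every northwest block:

  R[1]: 0, 0, 0, 0, 0, 1, 1, 1, 1, 1, 1
  R[2]: 0, 0, 0, 0, 1, 2, 2, 2, 2, 2, 2
  R[3]: 0, 0, 0, 0, 1, 2, 2, 3, 3, 3, 3
  R[4]: 1, 1, 1, 1, 2, 3, 3, 4, 4, 4, 4
  R[5]: 1, 2, 2, 2, 3, 4, 4, 5, 5, 5, 5
  R[6]: 1, 2, 2, 2, 3, 4, 4, 5, 5, 6, 6
  R[7]: 1, 2, 2, 3, 4, 5, 5, 6, 6, 7, 7
  R[8]: 1, 2, 2, 3, 4, 5, 5, 6, 6, 7, 8
  R[9]: 1, 2, 2, 3, 4, 5, 6, 7, 7, 8, 9
  R[10]: 1, 2, 2, 3, 4, 5, 6, 7, 8, 9, 10
  R[11]: 1, 2, 3, 4, 5, 6, 7, 8, 9, 10, 11

so w = (6, 5, 8, 1, 2, 10, 4, 11, 7, 9, 3).

ℓ(w)=24; the 9 essential cells (i,j,r):

[(1, 5, 0), (3, 4, 0), (3, 7, 2), (6, 4, 2), (6, 7, 4), (6, 9, 5), (8, 7, 5), (8, 9, 6), (10, 3, 2)]


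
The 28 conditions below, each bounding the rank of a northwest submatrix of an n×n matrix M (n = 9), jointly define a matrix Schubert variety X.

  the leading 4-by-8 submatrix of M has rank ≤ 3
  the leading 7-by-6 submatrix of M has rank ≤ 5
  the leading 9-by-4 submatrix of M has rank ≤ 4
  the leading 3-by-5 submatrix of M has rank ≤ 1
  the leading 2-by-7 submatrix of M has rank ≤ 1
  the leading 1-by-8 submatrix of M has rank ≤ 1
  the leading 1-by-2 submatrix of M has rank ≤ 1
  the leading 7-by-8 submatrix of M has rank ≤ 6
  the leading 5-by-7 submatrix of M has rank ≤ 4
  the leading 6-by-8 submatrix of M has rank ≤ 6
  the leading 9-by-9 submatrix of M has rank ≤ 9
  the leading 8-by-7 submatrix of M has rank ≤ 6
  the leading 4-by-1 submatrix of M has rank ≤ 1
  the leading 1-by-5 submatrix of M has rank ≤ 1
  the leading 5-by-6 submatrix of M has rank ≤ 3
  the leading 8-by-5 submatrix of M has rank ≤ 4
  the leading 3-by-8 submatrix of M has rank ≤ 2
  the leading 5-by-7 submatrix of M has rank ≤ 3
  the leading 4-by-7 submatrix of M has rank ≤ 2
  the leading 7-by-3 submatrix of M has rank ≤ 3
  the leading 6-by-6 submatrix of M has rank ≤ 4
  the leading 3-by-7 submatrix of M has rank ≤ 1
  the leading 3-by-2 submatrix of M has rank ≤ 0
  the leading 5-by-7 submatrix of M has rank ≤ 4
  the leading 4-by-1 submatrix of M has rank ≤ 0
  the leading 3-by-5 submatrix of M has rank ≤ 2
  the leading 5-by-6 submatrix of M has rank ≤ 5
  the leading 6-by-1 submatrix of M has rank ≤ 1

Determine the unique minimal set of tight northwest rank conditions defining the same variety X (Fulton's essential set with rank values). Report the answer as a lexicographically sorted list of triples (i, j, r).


The tightest implied rank at each (i,j), from the 28 conditions:

  R[1]: 0 0 1 1 1 1 1 1 1
  R[2]: 0 0 1 1 1 1 1 2 2
  R[3]: 0 0 1 1 1 1 1 2 3
  R[4]: 0 1 2 2 2 2 2 3 4
  R[5]: 1 2 3 3 3 3 3 4 5
  R[6]: 1 2 3 4 4 4 4 5 6
  R[7]: 1 2 3 4 4 5 5 6 7
  R[8]: 1 2 3 4 4 5 6 7 8
  R[9]: 1 2 3 4 5 6 7 8 9

second differences of R give the permutation w = (3, 8, 9, 2, 1, 4, 6, 7, 5).

Rothe diagram D(w) (17 cells), 4 SE-corners (essential conditions):

[(3, 2, 0), (3, 7, 1), (4, 1, 0), (8, 5, 4)]


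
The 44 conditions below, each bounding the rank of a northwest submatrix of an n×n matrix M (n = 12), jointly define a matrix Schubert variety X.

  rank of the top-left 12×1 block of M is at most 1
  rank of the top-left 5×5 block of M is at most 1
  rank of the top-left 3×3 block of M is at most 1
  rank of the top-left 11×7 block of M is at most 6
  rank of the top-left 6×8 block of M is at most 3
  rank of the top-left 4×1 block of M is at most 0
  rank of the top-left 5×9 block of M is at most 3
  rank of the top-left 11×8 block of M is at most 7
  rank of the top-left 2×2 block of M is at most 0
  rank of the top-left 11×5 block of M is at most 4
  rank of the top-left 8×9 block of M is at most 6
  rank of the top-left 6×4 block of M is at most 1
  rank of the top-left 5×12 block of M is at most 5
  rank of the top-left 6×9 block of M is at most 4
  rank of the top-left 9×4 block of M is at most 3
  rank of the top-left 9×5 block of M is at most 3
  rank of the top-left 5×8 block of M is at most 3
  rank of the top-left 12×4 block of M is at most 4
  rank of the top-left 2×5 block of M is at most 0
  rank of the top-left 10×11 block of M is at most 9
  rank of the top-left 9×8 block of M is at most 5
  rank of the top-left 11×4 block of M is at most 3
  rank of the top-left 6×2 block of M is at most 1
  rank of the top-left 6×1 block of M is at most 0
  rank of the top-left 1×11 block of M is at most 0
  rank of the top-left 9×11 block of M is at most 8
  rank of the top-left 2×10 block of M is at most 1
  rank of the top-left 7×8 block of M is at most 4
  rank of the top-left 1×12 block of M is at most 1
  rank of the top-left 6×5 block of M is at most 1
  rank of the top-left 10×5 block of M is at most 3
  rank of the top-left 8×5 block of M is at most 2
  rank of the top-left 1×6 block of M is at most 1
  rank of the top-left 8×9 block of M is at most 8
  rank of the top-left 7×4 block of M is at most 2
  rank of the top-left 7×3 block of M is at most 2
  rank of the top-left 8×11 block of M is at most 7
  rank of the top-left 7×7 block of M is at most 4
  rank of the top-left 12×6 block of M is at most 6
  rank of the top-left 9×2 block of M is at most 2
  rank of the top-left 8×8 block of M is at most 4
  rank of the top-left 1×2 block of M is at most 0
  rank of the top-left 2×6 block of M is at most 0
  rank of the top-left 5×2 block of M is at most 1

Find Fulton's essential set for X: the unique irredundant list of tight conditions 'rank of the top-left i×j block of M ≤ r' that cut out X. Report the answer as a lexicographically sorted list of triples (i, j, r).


Recovering R(i,j) via the rank-extension bound from the 44 conditions:

  i=1: 0 0 0 0 0 0 0 0 0 0 0 1
  i=2: 0 0 0 0 0 0 1 1 1 1 1 2
  i=3: 0 1 1 1 1 1 2 2 2 2 2 3
  i=4: 0 1 1 1 1 2 3 3 3 3 3 4
  i=5: 0 1 1 1 1 2 3 3 3 4 4 5
  i=6: 0 1 1 1 1 2 3 3 4 5 5 6
  i=7: 1 2 2 2 2 3 4 4 5 6 6 7
  i=8: 1 2 2 2 2 3 4 4 5 6 7 8
  i=9: 1 2 3 3 3 4 5 5 6 7 8 9
  i=10: 1 2 3 3 3 4 5 6 7 8 9 10
  i=11: 1 2 3 3 4 5 6 7 8 9 10 11
  i=12: 1 2 3 4 5 6 7 8 9 10 11 12

the unique w with this rank table is (12, 7, 2, 6, 10, 9, 1, 11, 3, 8, 5, 4).

|D(w)|=40, |Ess(w)|=10:

[(1, 11, 0), (2, 6, 0), (5, 9, 3), (6, 1, 0), (6, 5, 1), (6, 8, 3), (8, 5, 2), (8, 8, 4), (10, 5, 3), (11, 4, 3)]


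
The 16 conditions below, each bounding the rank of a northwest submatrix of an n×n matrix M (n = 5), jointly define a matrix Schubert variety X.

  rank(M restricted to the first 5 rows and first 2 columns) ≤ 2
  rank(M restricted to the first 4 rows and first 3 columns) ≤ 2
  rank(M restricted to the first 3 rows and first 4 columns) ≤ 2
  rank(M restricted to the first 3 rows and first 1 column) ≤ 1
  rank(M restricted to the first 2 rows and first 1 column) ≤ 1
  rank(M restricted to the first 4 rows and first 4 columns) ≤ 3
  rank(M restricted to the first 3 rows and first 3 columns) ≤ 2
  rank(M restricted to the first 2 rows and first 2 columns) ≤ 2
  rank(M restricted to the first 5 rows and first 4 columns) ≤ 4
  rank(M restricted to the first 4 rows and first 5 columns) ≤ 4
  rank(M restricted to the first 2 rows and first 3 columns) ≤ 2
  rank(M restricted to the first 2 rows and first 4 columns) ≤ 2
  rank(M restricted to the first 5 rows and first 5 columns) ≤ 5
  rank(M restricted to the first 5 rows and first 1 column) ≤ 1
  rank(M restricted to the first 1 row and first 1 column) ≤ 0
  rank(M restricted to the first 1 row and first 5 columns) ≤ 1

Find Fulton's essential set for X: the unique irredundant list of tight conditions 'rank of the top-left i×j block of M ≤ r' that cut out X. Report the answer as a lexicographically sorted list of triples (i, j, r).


Computing R[i][j] = min implied NW-rank bound (n=5, 16 conditions):

  R[1]: 0 | 1 | 1 | 1 | 1
  R[2]: 1 | 2 | 2 | 2 | 2
  R[3]: 1 | 2 | 2 | 2 | 3
  R[4]: 1 | 2 | 2 | 3 | 4
  R[5]: 1 | 2 | 3 | 4 | 5

reading off 1-entries of Δ²R: w = (2, 1, 5, 4, 3).

|D(w)|=4, |Ess(w)|=3:

[(1, 1, 0), (3, 4, 2), (4, 3, 2)]


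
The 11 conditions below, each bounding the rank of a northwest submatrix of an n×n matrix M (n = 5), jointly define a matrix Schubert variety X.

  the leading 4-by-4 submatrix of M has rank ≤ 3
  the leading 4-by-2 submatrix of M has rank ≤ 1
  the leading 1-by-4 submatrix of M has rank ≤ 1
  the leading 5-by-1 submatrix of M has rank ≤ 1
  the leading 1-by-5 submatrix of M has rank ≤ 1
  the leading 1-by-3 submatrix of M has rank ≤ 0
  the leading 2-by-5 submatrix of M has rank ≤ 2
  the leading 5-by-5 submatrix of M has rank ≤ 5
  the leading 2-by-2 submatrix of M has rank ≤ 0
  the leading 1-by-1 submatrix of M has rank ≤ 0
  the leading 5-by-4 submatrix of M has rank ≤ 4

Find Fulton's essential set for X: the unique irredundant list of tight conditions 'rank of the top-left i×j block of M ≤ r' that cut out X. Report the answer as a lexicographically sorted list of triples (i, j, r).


Rank table r_w(5×5) implied by the 11 constraints:

  i=1: 0  0  0  1  1
  i=2: 0  0  1  2  2
  i=3: 1  1  2  3  3
  i=4: 1  1  2  3  4
  i=5: 1  2  3  4  5

reading off 1-entries of Δ²R: w = (4, 3, 1, 5, 2).

3 SE-corners of the 6-cell Rothe diagram give Ess(w):

[(1, 3, 0), (2, 2, 0), (4, 2, 1)]


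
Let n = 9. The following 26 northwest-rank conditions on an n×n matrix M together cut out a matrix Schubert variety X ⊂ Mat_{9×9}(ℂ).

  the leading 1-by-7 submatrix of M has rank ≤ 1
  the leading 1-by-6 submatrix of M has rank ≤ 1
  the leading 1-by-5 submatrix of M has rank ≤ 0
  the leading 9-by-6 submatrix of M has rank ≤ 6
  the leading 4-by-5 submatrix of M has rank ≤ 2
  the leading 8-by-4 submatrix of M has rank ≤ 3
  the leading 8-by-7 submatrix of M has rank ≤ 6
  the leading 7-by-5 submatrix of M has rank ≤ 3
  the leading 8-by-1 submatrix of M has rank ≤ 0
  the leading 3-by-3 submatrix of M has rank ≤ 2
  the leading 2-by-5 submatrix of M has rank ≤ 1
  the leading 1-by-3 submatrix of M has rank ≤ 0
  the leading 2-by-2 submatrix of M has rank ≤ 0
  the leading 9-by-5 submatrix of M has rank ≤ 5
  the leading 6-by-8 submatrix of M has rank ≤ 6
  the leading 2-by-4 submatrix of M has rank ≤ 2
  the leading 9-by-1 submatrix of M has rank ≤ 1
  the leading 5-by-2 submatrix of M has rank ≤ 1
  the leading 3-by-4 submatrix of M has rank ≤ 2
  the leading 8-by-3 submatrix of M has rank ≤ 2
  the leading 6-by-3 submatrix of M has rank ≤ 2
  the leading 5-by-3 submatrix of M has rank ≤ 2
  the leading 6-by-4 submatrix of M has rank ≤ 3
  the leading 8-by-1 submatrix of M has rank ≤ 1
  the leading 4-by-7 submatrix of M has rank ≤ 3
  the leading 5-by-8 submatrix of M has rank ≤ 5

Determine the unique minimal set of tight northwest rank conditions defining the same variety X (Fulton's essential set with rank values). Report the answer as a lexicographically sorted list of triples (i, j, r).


The tightest implied rank at each (i,j), from the 26 conditions:

  R[1]: 0 0 0 0 0 1 1 1 1
  R[2]: 0 0 1 1 1 2 2 2 2
  R[3]: 0 1 2 2 2 3 3 3 3
  R[4]: 0 1 2 2 2 3 3 4 4
  R[5]: 0 1 2 3 3 4 4 5 5
  R[6]: 0 1 2 3 3 4 5 6 6
  R[7]: 0 1 2 3 3 4 5 6 7
  R[8]: 0 1 2 3 4 5 6 7 8
  R[9]: 1 2 3 4 5 6 7 8 9

hence w(1..9) = (6, 3, 2, 8, 4, 7, 9, 5, 1).

|D(w)|=18, |Ess(w)|=6:

[(1, 5, 0), (2, 2, 0), (4, 5, 2), (4, 7, 3), (7, 5, 3), (8, 1, 0)]


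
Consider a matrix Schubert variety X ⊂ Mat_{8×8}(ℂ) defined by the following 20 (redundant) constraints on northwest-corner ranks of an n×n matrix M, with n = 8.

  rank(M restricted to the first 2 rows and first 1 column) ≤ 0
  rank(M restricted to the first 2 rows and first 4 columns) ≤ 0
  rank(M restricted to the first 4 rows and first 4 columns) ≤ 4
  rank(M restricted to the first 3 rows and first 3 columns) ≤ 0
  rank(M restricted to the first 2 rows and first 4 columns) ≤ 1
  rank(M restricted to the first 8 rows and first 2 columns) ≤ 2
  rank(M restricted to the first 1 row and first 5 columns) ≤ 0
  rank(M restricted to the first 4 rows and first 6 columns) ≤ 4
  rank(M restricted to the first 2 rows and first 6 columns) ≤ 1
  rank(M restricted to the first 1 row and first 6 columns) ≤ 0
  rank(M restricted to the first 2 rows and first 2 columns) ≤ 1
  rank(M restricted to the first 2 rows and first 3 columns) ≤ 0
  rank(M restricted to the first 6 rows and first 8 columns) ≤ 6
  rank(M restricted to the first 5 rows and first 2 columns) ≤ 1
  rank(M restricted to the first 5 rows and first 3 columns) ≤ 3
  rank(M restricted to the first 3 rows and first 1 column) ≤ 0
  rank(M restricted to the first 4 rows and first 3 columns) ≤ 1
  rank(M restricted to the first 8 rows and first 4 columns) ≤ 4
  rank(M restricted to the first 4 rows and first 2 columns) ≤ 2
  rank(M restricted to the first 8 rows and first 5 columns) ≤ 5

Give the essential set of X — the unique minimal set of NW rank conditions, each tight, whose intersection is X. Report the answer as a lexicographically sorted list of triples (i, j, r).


Recovering R(i,j) via the rank-extension bound from the 20 conditions:

  row 1: 0  0  0  0  0  0  1  1
  row 2: 0  0  0  0  1  1  2  2
  row 3: 0  0  0  1  2  2  3  3
  row 4: 1  1  1  2  3  3  4  4
  row 5: 1  1  2  3  4  4  5  5
  row 6: 1  2  3  4  5  5  6  6
  row 7: 1  2  3  4  5  6  7  7
  row 8: 1  2  3  4  5  6  7  8

reading off 1-entries of Δ²R: w = (7, 5, 4, 1, 3, 2, 6, 8).

4 SE-corners of the 14-cell Rothe diagram give Ess(w):

[(1, 6, 0), (2, 4, 0), (3, 3, 0), (5, 2, 1)]


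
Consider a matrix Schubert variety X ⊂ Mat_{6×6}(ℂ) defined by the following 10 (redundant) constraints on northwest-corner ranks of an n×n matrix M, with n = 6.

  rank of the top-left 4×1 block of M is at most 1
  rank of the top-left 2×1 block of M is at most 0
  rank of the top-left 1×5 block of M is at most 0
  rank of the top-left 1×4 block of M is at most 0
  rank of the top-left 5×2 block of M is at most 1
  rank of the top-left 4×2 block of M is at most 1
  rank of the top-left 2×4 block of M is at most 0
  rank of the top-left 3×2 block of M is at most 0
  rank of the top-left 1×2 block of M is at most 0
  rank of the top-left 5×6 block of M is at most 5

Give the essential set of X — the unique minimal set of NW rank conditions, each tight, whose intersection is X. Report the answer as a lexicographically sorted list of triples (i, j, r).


The tightest implied rank at each (i,j), from the 10 conditions:

  R[1]: 0  0  0  0  0  1
  R[2]: 0  0  0  0  1  2
  R[3]: 0  0  1  1  2  3
  R[4]: 1  1  2  2  3  4
  R[5]: 1  1  2  3  4  5
  R[6]: 1  2  3  4  5  6

giving w = (6, 5, 3, 1, 4, 2) via Δ²R.

|D(w)|=12, |Ess(w)|=4:

[(1, 5, 0), (2, 4, 0), (3, 2, 0), (5, 2, 1)]


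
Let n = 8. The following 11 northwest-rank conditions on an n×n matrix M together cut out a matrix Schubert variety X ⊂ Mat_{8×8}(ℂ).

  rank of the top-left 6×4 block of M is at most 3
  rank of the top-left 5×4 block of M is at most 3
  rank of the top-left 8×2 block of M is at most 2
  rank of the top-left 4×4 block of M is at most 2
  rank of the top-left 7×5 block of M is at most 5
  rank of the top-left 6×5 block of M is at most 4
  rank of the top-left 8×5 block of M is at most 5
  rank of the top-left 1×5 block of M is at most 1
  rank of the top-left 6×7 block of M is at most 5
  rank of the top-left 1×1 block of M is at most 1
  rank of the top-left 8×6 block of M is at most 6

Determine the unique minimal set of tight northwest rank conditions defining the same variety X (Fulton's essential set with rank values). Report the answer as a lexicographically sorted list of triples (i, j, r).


The tightest implied rank at each (i,j), from the 11 conditions:

  i=1: 1, 1, 1, 1, 1, 1, 1, 1
  i=2: 1, 2, 2, 2, 2, 2, 2, 2
  i=3: 1, 2, 2, 2, 3, 3, 3, 3
  i=4: 1, 2, 2, 2, 3, 4, 4, 4
  i=5: 1, 2, 3, 3, 4, 5, 5, 5
  i=6: 1, 2, 3, 3, 4, 5, 5, 6
  i=7: 1, 2, 3, 4, 5, 6, 6, 7
  i=8: 1, 2, 3, 4, 5, 6, 7, 8

the unique w with this rank table is (1, 2, 5, 6, 3, 8, 4, 7).

Fulton essential set (3 of the 6 Rothe cells):

[(4, 4, 2), (6, 4, 3), (6, 7, 5)]


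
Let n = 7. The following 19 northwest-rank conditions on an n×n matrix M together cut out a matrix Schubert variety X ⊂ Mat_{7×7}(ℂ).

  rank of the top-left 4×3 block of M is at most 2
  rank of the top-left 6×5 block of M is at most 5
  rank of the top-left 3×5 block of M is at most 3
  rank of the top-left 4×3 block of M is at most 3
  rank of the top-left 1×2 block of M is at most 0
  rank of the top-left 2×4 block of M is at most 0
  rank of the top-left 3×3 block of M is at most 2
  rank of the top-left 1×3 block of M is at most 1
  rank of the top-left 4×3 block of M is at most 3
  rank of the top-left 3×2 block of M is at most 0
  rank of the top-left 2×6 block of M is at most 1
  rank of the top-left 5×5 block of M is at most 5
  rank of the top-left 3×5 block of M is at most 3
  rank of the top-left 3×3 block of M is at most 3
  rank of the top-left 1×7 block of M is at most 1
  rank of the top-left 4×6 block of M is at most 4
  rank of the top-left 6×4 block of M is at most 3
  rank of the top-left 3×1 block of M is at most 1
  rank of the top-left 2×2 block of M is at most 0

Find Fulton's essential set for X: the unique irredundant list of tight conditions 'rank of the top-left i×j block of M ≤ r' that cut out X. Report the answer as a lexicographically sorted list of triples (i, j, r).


Rank table r_w(7×7) implied by the 19 constraints:

  row 1: 0, 0, 0, 0, 1, 1, 1
  row 2: 0, 0, 0, 0, 1, 1, 2
  row 3: 0, 0, 1, 1, 2, 2, 3
  row 4: 1, 1, 2, 2, 3, 3, 4
  row 5: 1, 2, 3, 3, 4, 4, 5
  row 6: 1, 2, 3, 3, 4, 5, 6
  row 7: 1, 2, 3, 4, 5, 6, 7

second differences of R give the permutation w = (5, 7, 3, 1, 2, 6, 4).

|D(w)|=12, |Ess(w)|=4:

[(2, 4, 0), (2, 6, 1), (3, 2, 0), (6, 4, 3)]


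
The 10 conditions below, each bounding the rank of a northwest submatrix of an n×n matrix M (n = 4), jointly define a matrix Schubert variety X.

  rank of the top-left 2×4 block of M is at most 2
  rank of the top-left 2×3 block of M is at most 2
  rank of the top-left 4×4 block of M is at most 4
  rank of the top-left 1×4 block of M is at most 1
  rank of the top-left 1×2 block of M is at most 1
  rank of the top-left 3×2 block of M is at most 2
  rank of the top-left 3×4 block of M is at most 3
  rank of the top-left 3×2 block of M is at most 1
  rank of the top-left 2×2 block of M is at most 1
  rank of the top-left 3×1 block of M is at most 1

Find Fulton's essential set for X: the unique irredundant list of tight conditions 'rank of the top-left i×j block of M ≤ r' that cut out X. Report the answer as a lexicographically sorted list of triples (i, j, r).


Rank table r_w(4×4) implied by the 10 constraints:

  i=1: 1, 1, 1, 1
  i=2: 1, 1, 2, 2
  i=3: 1, 1, 2, 3
  i=4: 1, 2, 3, 4

reading off 1-entries of Δ²R: w = (1, 3, 4, 2).

Fulton essential set (1 of the 2 Rothe cells):

[(3, 2, 1)]


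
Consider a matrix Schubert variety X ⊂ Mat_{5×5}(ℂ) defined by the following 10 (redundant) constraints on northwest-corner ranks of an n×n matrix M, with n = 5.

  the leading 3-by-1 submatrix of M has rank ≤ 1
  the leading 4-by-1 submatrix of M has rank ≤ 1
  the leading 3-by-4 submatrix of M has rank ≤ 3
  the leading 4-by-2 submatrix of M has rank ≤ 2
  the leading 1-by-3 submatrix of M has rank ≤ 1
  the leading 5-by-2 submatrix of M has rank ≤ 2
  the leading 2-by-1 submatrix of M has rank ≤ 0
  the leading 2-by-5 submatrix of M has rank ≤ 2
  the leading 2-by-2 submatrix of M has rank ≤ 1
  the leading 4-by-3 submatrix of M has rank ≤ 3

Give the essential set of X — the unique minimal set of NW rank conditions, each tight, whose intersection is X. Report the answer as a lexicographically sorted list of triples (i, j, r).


Recovering R(i,j) via the rank-extension bound from the 10 conditions:

  i=1: 0 1 1 1 1
  i=2: 0 1 2 2 2
  i=3: 1 2 3 3 3
  i=4: 1 2 3 4 4
  i=5: 1 2 3 4 5

reading off 1-entries of Δ²R: w = (2, 3, 1, 4, 5).

|D(w)|=2, |Ess(w)|=1:

[(2, 1, 0)]


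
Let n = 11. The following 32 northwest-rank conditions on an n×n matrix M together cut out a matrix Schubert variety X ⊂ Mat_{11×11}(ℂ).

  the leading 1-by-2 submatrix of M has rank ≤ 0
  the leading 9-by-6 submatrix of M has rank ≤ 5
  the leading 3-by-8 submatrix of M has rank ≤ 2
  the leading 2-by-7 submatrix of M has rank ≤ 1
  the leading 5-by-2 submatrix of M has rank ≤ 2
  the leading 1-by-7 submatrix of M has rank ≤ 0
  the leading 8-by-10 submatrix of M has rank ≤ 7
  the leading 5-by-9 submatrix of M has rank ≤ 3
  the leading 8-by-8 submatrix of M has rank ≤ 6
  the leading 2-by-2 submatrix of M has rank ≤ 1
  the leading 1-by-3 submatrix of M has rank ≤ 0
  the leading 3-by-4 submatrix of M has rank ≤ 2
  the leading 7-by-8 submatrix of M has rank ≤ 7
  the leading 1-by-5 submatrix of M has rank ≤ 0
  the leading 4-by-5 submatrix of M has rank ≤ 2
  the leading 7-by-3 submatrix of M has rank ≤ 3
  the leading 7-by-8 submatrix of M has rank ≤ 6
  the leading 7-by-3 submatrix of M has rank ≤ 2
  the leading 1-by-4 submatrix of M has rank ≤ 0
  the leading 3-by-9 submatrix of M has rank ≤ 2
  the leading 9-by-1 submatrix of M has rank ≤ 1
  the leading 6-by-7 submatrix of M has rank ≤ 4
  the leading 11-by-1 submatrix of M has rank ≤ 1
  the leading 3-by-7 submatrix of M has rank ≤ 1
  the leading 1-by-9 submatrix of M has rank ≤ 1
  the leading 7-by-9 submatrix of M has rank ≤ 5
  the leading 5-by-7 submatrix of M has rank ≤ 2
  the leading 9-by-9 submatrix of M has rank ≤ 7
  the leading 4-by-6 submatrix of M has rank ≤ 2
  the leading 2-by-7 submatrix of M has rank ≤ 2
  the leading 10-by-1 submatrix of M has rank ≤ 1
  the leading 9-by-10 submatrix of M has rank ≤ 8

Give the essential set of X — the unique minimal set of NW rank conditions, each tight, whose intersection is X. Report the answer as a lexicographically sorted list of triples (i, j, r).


Recovering R(i,j) via the rank-extension bound from the 32 conditions:

  i=1: 0 0 0 0 0 0 0 1 1 1 1
  i=2: 1 1 1 1 1 1 1 2 2 2 2
  i=3: 1 1 1 1 1 1 1 2 2 3 3
  i=4: 1 2 2 2 2 2 2 3 3 4 4
  i=5: 1 2 2 2 2 2 2 3 3 4 5
  i=6: 1 2 2 3 3 3 3 4 4 5 6
  i=7: 1 2 2 3 4 4 4 5 5 6 7
  i=8: 1 2 3 4 5 5 5 6 6 7 8
  i=9: 1 2 3 4 5 5 6 7 7 8 9
  i=10: 1 2 3 4 5 6 7 8 8 9 10
  i=11: 1 2 3 4 5 6 7 8 9 10 11

reading off 1-entries of Δ²R: w = (8, 1, 10, 2, 11, 4, 5, 3, 7, 6, 9).

Rothe diagram D(w) (23 cells), 7 SE-corners (essential conditions):

[(1, 7, 0), (3, 7, 1), (3, 9, 2), (5, 7, 2), (5, 9, 3), (7, 3, 2), (9, 6, 5)]


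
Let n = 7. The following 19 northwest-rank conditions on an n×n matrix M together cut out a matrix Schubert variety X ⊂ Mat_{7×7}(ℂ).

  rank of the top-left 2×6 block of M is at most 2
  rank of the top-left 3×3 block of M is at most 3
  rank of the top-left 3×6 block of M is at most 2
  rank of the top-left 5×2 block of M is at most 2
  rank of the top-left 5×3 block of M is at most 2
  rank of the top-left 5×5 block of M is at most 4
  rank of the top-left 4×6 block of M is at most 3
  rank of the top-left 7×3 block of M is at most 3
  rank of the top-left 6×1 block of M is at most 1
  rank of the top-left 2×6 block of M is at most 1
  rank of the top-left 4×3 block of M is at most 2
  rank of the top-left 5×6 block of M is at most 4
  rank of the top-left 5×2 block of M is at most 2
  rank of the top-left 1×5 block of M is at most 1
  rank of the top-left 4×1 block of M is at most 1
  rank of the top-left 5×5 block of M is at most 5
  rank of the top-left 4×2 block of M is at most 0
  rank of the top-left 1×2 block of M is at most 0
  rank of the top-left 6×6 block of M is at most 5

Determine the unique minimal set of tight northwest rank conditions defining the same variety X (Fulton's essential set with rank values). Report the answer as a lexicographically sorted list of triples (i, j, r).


The tightest implied rank at each (i,j), from the 19 conditions:

  row 1: 0, 0, 1, 1, 1, 1, 1
  row 2: 0, 0, 1, 1, 1, 1, 2
  row 3: 0, 0, 1, 2, 2, 2, 3
  row 4: 0, 0, 1, 2, 3, 3, 4
  row 5: 1, 1, 2, 3, 4, 4, 5
  row 6: 1, 2, 3, 4, 5, 5, 6
  row 7: 1, 2, 3, 4, 5, 6, 7

giving w = (3, 7, 4, 5, 1, 2, 6) via Δ²R.

D(w) has 11 cells with 2 SE-corners; essential set:

[(2, 6, 1), (4, 2, 0)]


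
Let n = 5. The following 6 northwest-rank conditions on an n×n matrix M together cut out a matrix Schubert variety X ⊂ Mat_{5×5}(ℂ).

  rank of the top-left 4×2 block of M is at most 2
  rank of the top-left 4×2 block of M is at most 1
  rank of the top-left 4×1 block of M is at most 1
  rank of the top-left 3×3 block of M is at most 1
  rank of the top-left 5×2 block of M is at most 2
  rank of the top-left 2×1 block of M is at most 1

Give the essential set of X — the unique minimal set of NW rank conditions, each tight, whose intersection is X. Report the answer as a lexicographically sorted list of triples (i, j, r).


Computing R[i][j] = min implied NW-rank bound (n=5, 6 conditions):

  R[1]: 1 1 1 1 1
  R[2]: 1 1 1 2 2
  R[3]: 1 1 1 2 3
  R[4]: 1 1 2 3 4
  R[5]: 1 2 3 4 5

giving w = (1, 4, 5, 3, 2) via Δ²R.

ℓ(w)=5; the 2 essential cells (i,j,r):

[(3, 3, 1), (4, 2, 1)]


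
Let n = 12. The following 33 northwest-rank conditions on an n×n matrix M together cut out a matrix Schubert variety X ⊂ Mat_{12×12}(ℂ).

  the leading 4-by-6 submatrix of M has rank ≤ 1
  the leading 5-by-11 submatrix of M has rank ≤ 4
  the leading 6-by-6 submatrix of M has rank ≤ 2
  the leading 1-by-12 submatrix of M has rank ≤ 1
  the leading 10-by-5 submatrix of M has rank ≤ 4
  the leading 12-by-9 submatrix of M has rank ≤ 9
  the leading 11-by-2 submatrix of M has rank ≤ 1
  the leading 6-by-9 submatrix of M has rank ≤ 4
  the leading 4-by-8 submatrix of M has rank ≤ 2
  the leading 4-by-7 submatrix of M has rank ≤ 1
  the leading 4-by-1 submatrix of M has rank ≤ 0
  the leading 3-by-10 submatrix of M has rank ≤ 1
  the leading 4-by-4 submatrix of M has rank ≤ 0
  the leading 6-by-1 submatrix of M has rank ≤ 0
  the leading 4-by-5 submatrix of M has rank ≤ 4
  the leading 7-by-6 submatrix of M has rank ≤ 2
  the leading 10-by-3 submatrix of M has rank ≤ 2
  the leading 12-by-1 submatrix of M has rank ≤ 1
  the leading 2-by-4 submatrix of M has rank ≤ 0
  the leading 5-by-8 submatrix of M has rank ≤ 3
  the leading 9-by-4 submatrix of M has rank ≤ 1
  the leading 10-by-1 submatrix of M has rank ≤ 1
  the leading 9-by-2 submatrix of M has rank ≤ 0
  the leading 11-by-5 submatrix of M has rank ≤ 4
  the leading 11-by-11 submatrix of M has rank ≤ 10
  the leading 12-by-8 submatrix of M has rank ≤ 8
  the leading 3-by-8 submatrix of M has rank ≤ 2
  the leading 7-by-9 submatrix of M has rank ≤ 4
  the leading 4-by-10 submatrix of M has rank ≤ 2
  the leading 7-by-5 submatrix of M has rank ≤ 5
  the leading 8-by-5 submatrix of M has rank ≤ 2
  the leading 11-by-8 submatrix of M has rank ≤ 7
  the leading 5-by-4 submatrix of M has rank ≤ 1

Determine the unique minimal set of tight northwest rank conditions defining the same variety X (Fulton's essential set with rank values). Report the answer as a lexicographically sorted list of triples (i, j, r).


Recovering R(i,j) via the rank-extension bound from the 33 conditions:

  i=1: 0, 0, 0, 0, 1, 1, 1, 1, 1, 1, 1, 1
  i=2: 0, 0, 0, 0, 1, 1, 1, 1, 1, 1, 2, 2
  i=3: 0, 0, 0, 0, 1, 1, 1, 1, 1, 1, 2, 3
  i=4: 0, 0, 0, 0, 1, 1, 1, 2, 2, 2, 3, 4
  i=5: 0, 0, 1, 1, 2, 2, 2, 3, 3, 3, 4, 5
  i=6: 0, 0, 1, 1, 2, 2, 3, 4, 4, 4, 5, 6
  i=7: 0, 0, 1, 1, 2, 2, 3, 4, 4, 5, 6, 7
  i=8: 0, 0, 1, 1, 2, 3, 4, 5, 5, 6, 7, 8
  i=9: 0, 0, 1, 1, 2, 3, 4, 5, 6, 7, 8, 9
  i=10: 1, 1, 2, 2, 3, 4, 5, 6, 7, 8, 9, 10
  i=11: 1, 1, 2, 3, 4, 5, 6, 7, 8, 9, 10, 11
  i=12: 1, 2, 3, 4, 5, 6, 7, 8, 9, 10, 11, 12

so w = (5, 11, 12, 8, 3, 7, 10, 6, 9, 1, 4, 2).

|D(w)|=46, |Ess(w)|=8:

[(3, 10, 1), (4, 4, 0), (4, 7, 1), (7, 6, 2), (7, 9, 4), (9, 2, 0), (9, 4, 1), (11, 2, 1)]
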